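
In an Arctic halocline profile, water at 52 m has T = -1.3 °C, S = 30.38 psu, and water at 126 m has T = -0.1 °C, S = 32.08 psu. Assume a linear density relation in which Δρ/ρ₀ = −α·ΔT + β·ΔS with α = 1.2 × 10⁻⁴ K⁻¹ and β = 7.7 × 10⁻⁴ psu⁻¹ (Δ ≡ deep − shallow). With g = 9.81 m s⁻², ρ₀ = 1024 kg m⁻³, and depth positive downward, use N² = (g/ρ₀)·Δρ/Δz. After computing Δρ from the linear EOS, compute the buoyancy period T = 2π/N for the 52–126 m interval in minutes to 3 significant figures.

ΔT = +1.2 K, ΔS = +1.70 psu (deep − shallow).
Δρ/ρ₀ = −αΔT + βΔS = -1.44 × 10⁻⁴ + 1.309 × 10⁻³ = 1.165 × 10⁻³, so Δρ ≈ 1.193 kg m⁻³.
N² = (g/ρ₀)·Δρ/Δz = g·(Δρ/ρ₀)/Δz = 9.81 × 1.165 × 10⁻³ / 74 = 1.5444 × 10⁻⁴ s⁻².
N = √(1.5444 × 10⁻⁴) = 0.012427 rad s⁻¹ → T = 2π/N = 505.61 s = 8.4268 min ≈ 8.43 min.

8.43 min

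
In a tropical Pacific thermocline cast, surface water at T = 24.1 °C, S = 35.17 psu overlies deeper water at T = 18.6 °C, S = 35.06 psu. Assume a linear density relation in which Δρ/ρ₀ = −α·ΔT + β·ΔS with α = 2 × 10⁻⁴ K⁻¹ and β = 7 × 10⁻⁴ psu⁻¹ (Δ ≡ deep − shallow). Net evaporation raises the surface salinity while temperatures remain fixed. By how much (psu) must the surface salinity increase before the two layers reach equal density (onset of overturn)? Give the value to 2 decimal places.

1.46 psu

Neutral buoyancy requires −α(T_deep − T_surf) + β(S_deep − S_surf′) = 0.
S_surf′ = S_deep − (α/β)·ΔT = 35.06 − (2 × 10⁻⁴/7 × 10⁻⁴)·(-5.5) = 36.6314 psu.
Increase required: 36.6314 − 35.17 = 1.4614 psu.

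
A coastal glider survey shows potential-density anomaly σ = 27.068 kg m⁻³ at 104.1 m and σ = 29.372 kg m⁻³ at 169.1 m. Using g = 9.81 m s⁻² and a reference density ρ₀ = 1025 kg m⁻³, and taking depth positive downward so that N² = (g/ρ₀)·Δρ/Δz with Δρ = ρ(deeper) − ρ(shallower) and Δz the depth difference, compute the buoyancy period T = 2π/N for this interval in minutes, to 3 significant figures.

5.69 min

Δρ = 1029.372 − 1027.068 = 2.304 kg m⁻³ over Δz = 169.1 − 104.1 = 65 m.
N² = (9.81/1025) × (2.304/65) = 3.3925 × 10⁻⁴ s⁻².
N = √(3.3925 × 10⁻⁴) = 0.018419 rad s⁻¹, so T = 2π/N = 341.13 s = 5.6855 min ≈ 5.69 min.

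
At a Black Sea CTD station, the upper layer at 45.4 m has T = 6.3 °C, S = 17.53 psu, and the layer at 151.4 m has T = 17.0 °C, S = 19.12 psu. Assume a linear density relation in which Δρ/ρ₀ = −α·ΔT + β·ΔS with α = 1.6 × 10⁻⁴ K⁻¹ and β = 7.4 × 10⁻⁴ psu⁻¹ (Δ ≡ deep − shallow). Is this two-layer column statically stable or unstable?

unstable

ΔT = 17.0 − 6.3 = +10.7 K and ΔS = 19.12 − 17.53 = +1.59 psu (deep − shallow).
−αΔT = -1.712 × 10⁻³; βΔS = 1.1766 × 10⁻³; sum Δρ/ρ₀ = -5.354 × 10⁻⁴.
Δρ/ρ₀ < 0, so Δρ < 0: deeper water is lighter → statically unstable; the column would overturn.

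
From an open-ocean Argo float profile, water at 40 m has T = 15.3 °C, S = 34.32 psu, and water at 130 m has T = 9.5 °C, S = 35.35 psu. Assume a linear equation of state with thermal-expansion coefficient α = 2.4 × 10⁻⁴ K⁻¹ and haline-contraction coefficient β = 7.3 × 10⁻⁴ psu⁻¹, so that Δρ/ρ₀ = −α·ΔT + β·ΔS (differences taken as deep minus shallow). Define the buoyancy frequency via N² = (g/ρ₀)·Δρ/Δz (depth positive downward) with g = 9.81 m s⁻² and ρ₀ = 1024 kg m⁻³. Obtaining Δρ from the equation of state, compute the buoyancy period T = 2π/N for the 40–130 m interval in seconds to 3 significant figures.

411 s

ΔT = -5.8 K, ΔS = +1.03 psu (deep − shallow).
Δρ/ρ₀ = −αΔT + βΔS = 1.392 × 10⁻³ + 7.519 × 10⁻⁴ = 2.1439 × 10⁻³, so Δρ ≈ 2.195 kg m⁻³.
N² = (g/ρ₀)·Δρ/Δz = g·(Δρ/ρ₀)/Δz = 9.81 × 2.1439 × 10⁻³ / 90 = 2.3369 × 10⁻⁴ s⁻².
N = √(2.3369 × 10⁻⁴) = 0.015287 rad s⁻¹ → T = 2π/N = 411.01 s ≈ 411 s.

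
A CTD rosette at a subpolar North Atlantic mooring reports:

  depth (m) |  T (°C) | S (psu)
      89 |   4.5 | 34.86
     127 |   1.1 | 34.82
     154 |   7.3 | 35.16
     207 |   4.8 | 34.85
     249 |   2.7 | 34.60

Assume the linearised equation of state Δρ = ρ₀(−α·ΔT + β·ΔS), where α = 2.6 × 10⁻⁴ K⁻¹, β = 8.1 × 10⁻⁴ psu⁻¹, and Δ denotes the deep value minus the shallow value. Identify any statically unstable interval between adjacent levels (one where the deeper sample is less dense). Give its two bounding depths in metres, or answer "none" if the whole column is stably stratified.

Evaluate Δρ/ρ₀ = −αΔT + βΔS across each adjacent pair:
  89–127 m: −αΔT+βΔS = −(2.6 × 10⁻⁴)(-3.4)+(8.1 × 10⁻⁴)(-0.04) = 8.5 × 10⁻⁴ → stable
  127–154 m: −αΔT+βΔS = −(2.6 × 10⁻⁴)(+6.2)+(8.1 × 10⁻⁴)(+0.34) = -1.3 × 10⁻³ → UNSTABLE
  154–207 m: −αΔT+βΔS = −(2.6 × 10⁻⁴)(-2.5)+(8.1 × 10⁻⁴)(-0.31) = 4.0 × 10⁻⁴ → stable
  207–249 m: −αΔT+βΔS = −(2.6 × 10⁻⁴)(-2.1)+(8.1 × 10⁻⁴)(-0.25) = 3.4 × 10⁻⁴ → stable
The 127–154 m interval has Δρ < 0: lighter water underlies denser water.

127–154 m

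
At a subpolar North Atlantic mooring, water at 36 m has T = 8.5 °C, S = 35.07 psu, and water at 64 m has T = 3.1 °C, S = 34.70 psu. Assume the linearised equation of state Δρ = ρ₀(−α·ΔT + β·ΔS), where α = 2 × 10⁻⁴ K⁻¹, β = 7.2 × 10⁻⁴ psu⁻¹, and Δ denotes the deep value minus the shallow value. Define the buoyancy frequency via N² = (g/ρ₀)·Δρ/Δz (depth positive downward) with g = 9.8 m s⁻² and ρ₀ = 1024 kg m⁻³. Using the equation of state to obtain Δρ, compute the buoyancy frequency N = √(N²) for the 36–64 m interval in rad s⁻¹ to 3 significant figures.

ΔT = -5.4 K, ΔS = -0.37 psu (deep − shallow).
Δρ/ρ₀ = −αΔT + βΔS = 1.08 × 10⁻³ − 2.664 × 10⁻⁴ = 8.136 × 10⁻⁴, so Δρ ≈ 0.8331 kg m⁻³.
N² = (g/ρ₀)·Δρ/Δz = g·(Δρ/ρ₀)/Δz = 9.8 × 8.136 × 10⁻⁴ / 28 = 2.8476 × 10⁻⁴ s⁻².
N = √(2.8476 × 10⁻⁴) = 0.016875 rad s⁻¹ ≈ 0.0169 rad s⁻¹.

0.0169 rad s⁻¹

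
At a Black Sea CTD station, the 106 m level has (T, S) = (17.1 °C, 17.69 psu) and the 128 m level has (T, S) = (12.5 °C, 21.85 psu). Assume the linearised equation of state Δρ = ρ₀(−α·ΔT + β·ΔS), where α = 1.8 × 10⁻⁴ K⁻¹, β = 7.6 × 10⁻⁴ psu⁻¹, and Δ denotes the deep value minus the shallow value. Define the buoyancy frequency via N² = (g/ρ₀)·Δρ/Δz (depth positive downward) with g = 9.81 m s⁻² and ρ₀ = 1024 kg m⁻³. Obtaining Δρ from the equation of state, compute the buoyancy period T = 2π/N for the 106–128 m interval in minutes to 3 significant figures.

ΔT = -4.6 K, ΔS = +4.16 psu (deep − shallow).
Δρ/ρ₀ = −αΔT + βΔS = 8.28 × 10⁻⁴ + 3.1616 × 10⁻³ = 3.9896 × 10⁻³, so Δρ ≈ 4.085 kg m⁻³.
N² = (g/ρ₀)·Δρ/Δz = g·(Δρ/ρ₀)/Δz = 9.81 × 3.9896 × 10⁻³ / 22 = 1.7790 × 10⁻³ s⁻².
N = √(1.7790 × 10⁻³) = 0.042178 rad s⁻¹ → T = 2π/N = 148.97 s = 2.4828 min ≈ 2.48 min.

2.48 min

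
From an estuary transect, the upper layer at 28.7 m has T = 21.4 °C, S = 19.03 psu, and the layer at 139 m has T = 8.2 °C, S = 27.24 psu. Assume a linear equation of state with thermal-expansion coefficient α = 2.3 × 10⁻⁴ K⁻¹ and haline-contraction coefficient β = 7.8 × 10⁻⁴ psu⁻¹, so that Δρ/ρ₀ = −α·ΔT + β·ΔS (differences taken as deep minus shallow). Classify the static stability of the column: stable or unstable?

stable

ΔT = 8.2 − 21.4 = -13.2 K and ΔS = 27.24 − 19.03 = +8.21 psu (deep − shallow).
−αΔT = 3.036 × 10⁻³; βΔS = 6.4038 × 10⁻³; sum Δρ/ρ₀ = 9.4398 × 10⁻³.
Δρ/ρ₀ > 0, so Δρ > 0: deeper water is denser → statically stable.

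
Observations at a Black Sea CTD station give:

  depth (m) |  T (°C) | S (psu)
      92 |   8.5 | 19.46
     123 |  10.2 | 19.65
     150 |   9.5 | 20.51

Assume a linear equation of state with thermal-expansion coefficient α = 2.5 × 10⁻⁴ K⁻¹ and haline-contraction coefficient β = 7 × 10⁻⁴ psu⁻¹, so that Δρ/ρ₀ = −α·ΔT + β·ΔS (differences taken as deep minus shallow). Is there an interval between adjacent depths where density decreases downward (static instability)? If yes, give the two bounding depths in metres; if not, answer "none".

Evaluate Δρ/ρ₀ = −αΔT + βΔS across each adjacent pair:
  92–123 m: −αΔT+βΔS = −(2.5 × 10⁻⁴)(+1.7)+(7 × 10⁻⁴)(+0.19) = -2.9 × 10⁻⁴ → UNSTABLE
  123–150 m: −αΔT+βΔS = −(2.5 × 10⁻⁴)(-0.7)+(7 × 10⁻⁴)(+0.86) = 7.8 × 10⁻⁴ → stable
The 92–123 m interval has Δρ < 0: lighter water underlies denser water.

92–123 m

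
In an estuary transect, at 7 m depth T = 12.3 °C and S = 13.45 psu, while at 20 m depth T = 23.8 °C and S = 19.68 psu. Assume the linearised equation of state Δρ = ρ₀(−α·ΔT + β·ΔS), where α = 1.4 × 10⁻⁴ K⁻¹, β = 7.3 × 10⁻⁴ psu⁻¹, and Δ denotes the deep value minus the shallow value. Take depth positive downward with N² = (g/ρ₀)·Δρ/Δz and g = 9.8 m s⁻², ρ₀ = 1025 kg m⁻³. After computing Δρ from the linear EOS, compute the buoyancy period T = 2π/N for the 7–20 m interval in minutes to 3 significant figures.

ΔT = +11.5 K, ΔS = +6.23 psu (deep − shallow).
Δρ/ρ₀ = −αΔT + βΔS = -1.61 × 10⁻³ + 4.5479 × 10⁻³ = 2.9379 × 10⁻³, so Δρ ≈ 3.011 kg m⁻³.
N² = (g/ρ₀)·Δρ/Δz = g·(Δρ/ρ₀)/Δz = 9.8 × 2.9379 × 10⁻³ / 13 = 2.2147 × 10⁻³ s⁻².
N = √(2.2147 × 10⁻³) = 0.047061 rad s⁻¹ → T = 2π/N = 133.51 s = 2.2252 min ≈ 2.23 min.

2.23 min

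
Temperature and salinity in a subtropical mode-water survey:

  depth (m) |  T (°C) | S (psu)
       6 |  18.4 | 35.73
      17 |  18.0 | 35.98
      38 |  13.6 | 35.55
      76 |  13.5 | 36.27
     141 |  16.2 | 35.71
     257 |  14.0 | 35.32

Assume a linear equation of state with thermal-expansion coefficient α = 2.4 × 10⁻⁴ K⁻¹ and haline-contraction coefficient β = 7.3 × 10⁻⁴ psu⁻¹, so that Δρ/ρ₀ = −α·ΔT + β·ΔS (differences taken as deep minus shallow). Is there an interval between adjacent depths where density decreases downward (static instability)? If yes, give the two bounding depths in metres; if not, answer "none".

Evaluate Δρ/ρ₀ = −αΔT + βΔS across each adjacent pair:
  6–17 m: −αΔT+βΔS = −(2.4 × 10⁻⁴)(-0.4)+(7.3 × 10⁻⁴)(+0.25) = 2.8 × 10⁻⁴ → stable
  17–38 m: −αΔT+βΔS = −(2.4 × 10⁻⁴)(-4.4)+(7.3 × 10⁻⁴)(-0.43) = 7.4 × 10⁻⁴ → stable
  38–76 m: −αΔT+βΔS = −(2.4 × 10⁻⁴)(-0.1)+(7.3 × 10⁻⁴)(+0.72) = 5.5 × 10⁻⁴ → stable
  76–141 m: −αΔT+βΔS = −(2.4 × 10⁻⁴)(+2.7)+(7.3 × 10⁻⁴)(-0.56) = -1.1 × 10⁻³ → UNSTABLE
  141–257 m: −αΔT+βΔS = −(2.4 × 10⁻⁴)(-2.2)+(7.3 × 10⁻⁴)(-0.39) = 2.4 × 10⁻⁴ → stable
The 76–141 m interval has Δρ < 0: lighter water underlies denser water.

76–141 m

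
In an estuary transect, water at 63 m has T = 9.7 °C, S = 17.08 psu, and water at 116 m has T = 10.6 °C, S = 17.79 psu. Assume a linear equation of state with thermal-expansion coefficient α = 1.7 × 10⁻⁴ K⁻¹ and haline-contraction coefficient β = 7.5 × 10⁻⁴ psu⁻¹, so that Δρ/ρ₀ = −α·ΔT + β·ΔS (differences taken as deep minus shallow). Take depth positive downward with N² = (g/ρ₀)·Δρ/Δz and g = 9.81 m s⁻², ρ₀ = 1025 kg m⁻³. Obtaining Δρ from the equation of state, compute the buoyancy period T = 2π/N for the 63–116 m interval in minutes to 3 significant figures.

12.5 min

ΔT = +0.9 K, ΔS = +0.71 psu (deep − shallow).
Δρ/ρ₀ = −αΔT + βΔS = -1.53 × 10⁻⁴ + 5.325 × 10⁻⁴ = 3.795 × 10⁻⁴, so Δρ ≈ 0.3890 kg m⁻³.
N² = (g/ρ₀)·Δρ/Δz = g·(Δρ/ρ₀)/Δz = 9.81 × 3.795 × 10⁻⁴ / 53 = 7.0243 × 10⁻⁵ s⁻².
N = √(7.0243 × 10⁻⁵) = 8.3811 × 10⁻³ rad s⁻¹ → T = 2π/N = 749.69 s = 12.495 min ≈ 12.5 min.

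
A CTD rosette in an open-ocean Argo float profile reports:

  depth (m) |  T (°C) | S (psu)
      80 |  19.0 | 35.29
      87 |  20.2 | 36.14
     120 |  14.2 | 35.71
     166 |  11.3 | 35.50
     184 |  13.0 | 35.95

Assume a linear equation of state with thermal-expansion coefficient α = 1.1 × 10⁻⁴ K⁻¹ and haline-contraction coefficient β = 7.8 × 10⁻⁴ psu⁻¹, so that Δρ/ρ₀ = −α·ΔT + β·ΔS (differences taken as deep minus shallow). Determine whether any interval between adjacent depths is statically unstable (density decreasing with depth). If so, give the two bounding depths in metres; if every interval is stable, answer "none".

Evaluate Δρ/ρ₀ = −αΔT + βΔS across each adjacent pair:
  80–87 m: −αΔT+βΔS = −(1.1 × 10⁻⁴)(+1.2)+(7.8 × 10⁻⁴)(+0.85) = 5.3 × 10⁻⁴ → stable
  87–120 m: −αΔT+βΔS = −(1.1 × 10⁻⁴)(-6.0)+(7.8 × 10⁻⁴)(-0.43) = 3.2 × 10⁻⁴ → stable
  120–166 m: −αΔT+βΔS = −(1.1 × 10⁻⁴)(-2.9)+(7.8 × 10⁻⁴)(-0.21) = 1.6 × 10⁻⁴ → stable
  166–184 m: −αΔT+βΔS = −(1.1 × 10⁻⁴)(+1.7)+(7.8 × 10⁻⁴)(+0.45) = 1.6 × 10⁻⁴ → stable
Every interval has Δρ > 0: the column is stably stratified throughout.

none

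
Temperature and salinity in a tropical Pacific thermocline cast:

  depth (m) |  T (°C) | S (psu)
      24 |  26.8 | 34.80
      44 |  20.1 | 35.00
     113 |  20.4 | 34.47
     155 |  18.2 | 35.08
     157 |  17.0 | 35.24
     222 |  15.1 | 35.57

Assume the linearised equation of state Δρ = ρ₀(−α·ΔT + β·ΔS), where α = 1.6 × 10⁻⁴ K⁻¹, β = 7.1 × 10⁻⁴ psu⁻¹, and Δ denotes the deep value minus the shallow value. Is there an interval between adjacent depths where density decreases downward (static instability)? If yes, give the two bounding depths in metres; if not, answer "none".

44–113 m

Evaluate Δρ/ρ₀ = −αΔT + βΔS across each adjacent pair:
  24–44 m: −αΔT+βΔS = −(1.6 × 10⁻⁴)(-6.7)+(7.1 × 10⁻⁴)(+0.20) = 1.2 × 10⁻³ → stable
  44–113 m: −αΔT+βΔS = −(1.6 × 10⁻⁴)(+0.3)+(7.1 × 10⁻⁴)(-0.53) = -4.2 × 10⁻⁴ → UNSTABLE
  113–155 m: −αΔT+βΔS = −(1.6 × 10⁻⁴)(-2.2)+(7.1 × 10⁻⁴)(+0.61) = 7.9 × 10⁻⁴ → stable
  155–157 m: −αΔT+βΔS = −(1.6 × 10⁻⁴)(-1.2)+(7.1 × 10⁻⁴)(+0.16) = 3.1 × 10⁻⁴ → stable
  157–222 m: −αΔT+βΔS = −(1.6 × 10⁻⁴)(-1.9)+(7.1 × 10⁻⁴)(+0.33) = 5.4 × 10⁻⁴ → stable
The 44–113 m interval has Δρ < 0: lighter water underlies denser water.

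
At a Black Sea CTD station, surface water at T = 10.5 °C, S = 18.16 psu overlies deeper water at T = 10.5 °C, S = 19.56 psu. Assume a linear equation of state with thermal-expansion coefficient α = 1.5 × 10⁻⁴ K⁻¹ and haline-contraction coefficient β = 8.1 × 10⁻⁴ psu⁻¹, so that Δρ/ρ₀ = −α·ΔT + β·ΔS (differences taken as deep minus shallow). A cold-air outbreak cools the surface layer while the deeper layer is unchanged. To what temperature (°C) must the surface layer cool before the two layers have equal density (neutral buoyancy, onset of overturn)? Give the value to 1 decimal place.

Neutral buoyancy requires Δρ = 0, i.e. −α(T_deep − T_surf′) + β(S_deep − S_surf) = 0.
T_surf′ = T_deep − (β/α)·ΔS = 10.5 − (8.1 × 10⁻⁴/1.5 × 10⁻⁴)·(+1.40) = 2.940 °C.
Cooling required: 10.5 − (2.940) = 7.560 °C.

2.9 °C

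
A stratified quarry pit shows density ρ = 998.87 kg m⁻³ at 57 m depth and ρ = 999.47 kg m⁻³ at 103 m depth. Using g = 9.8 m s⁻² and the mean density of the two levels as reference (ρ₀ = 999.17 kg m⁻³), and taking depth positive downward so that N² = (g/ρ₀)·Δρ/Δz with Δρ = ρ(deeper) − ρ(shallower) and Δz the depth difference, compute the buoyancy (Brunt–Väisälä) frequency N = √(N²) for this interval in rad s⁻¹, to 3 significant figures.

Δρ = 999.47 − 998.87 = 0.60 kg m⁻³ over Δz = 103 − 57 = 46 m.
N² = (9.8/999.17) × (0.60/46) = 1.2793 × 10⁻⁴ s⁻².
N = √(1.2793 × 10⁻⁴) = 0.011311 rad s⁻¹ ≈ 0.0113 rad s⁻¹.

0.0113 rad s⁻¹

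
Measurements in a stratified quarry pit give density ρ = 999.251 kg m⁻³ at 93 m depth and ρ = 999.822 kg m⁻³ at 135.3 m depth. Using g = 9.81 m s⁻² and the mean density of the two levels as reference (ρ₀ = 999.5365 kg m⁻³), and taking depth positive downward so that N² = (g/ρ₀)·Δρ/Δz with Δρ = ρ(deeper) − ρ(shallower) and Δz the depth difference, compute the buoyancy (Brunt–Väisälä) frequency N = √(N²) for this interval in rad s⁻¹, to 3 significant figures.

0.0115 rad s⁻¹

Δρ = 999.822 − 999.251 = 0.571 kg m⁻³ over Δz = 135.3 − 93 = 42.3 m.
N² = (9.81/999.5365) × (0.571/42.3) = 1.3248 × 10⁻⁴ s⁻².
N = √(1.3248 × 10⁻⁴) = 0.011510 rad s⁻¹ ≈ 0.0115 rad s⁻¹.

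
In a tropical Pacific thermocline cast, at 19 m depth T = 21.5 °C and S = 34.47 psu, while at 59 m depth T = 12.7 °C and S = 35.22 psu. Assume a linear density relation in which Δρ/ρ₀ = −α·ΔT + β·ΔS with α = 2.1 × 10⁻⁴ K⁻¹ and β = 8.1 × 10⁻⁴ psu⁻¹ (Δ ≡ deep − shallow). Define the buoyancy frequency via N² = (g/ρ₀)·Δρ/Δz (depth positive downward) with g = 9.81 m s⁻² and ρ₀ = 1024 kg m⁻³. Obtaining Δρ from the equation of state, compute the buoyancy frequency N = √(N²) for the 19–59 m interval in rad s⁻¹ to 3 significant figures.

ΔT = -8.8 K, ΔS = +0.75 psu (deep − shallow).
Δρ/ρ₀ = −αΔT + βΔS = 1.848 × 10⁻³ + 6.075 × 10⁻⁴ = 2.4555 × 10⁻³, so Δρ ≈ 2.514 kg m⁻³.
N² = (g/ρ₀)·Δρ/Δz = g·(Δρ/ρ₀)/Δz = 9.81 × 2.4555 × 10⁻³ / 40 = 6.0221 × 10⁻⁴ s⁻².
N = √(6.0221 × 10⁻⁴) = 0.024540 rad s⁻¹ ≈ 0.0245 rad s⁻¹.

0.0245 rad s⁻¹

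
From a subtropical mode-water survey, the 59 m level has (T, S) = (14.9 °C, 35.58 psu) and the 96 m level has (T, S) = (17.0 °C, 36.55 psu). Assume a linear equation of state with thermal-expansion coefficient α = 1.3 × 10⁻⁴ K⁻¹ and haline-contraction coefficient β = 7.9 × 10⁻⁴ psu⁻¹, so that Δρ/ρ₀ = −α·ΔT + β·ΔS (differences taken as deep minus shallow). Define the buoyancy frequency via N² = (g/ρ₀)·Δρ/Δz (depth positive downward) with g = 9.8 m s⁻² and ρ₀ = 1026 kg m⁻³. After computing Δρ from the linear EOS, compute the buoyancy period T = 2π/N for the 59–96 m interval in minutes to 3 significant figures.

9.16 min

ΔT = +2.1 K, ΔS = +0.97 psu (deep − shallow).
Δρ/ρ₀ = −αΔT + βΔS = -2.73 × 10⁻⁴ + 7.663 × 10⁻⁴ = 4.933 × 10⁻⁴, so Δρ ≈ 0.5061 kg m⁻³.
N² = (g/ρ₀)·Δρ/Δz = g·(Δρ/ρ₀)/Δz = 9.8 × 4.933 × 10⁻⁴ / 37 = 1.3066 × 10⁻⁴ s⁻².
N = √(1.3066 × 10⁻⁴) = 0.011431 rad s⁻¹ → T = 2π/N = 549.66 s = 9.1610 min ≈ 9.16 min.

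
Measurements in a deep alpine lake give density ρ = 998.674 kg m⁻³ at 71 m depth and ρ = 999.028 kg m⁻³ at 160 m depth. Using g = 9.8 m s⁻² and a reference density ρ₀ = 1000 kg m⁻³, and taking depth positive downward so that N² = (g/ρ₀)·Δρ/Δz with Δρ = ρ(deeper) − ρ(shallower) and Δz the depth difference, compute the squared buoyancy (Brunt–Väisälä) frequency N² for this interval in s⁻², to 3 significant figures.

3.90 × 10⁻⁵ s⁻²

Δρ = 999.028 − 998.674 = 0.354 kg m⁻³ over Δz = 160 − 71 = 89 m.
N² = (9.8/1000) × (0.354/89) = 3.8980 × 10⁻⁵ s⁻² ≈ 3.90 × 10⁻⁵ s⁻².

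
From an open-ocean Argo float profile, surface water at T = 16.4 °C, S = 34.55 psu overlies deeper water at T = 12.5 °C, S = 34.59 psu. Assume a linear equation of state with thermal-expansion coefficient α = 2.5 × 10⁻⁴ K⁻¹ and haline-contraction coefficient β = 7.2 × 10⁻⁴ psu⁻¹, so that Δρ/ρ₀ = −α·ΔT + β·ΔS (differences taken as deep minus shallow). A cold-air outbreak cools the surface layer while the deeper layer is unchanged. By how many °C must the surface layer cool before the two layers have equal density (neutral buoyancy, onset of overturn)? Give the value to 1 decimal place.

4.0 °C

Neutral buoyancy requires Δρ = 0, i.e. −α(T_deep − T_surf′) + β(S_deep − S_surf) = 0.
T_surf′ = T_deep − (β/α)·ΔS = 12.5 − (7.2 × 10⁻⁴/2.5 × 10⁻⁴)·(+0.04) = 12.385 °C.
Cooling required: 16.4 − (12.385) = 4.015 °C.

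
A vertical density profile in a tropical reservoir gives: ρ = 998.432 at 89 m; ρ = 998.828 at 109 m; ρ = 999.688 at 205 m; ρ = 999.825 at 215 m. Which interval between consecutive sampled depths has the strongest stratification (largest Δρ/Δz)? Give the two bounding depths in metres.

Compute the density gradient over each adjacent pair:
  89–109 m: Δρ/Δz = 0.396/20 = 0.020 kg m⁻⁴
  109–205 m: Δρ/Δz = 0.860/96 = 9.0 × 10⁻³ kg m⁻⁴
  205–215 m: Δρ/Δz = 0.137/10 = 0.014 kg m⁻⁴
The largest gradient is in the 89–109 m interval — the pycnocline.

89–109 m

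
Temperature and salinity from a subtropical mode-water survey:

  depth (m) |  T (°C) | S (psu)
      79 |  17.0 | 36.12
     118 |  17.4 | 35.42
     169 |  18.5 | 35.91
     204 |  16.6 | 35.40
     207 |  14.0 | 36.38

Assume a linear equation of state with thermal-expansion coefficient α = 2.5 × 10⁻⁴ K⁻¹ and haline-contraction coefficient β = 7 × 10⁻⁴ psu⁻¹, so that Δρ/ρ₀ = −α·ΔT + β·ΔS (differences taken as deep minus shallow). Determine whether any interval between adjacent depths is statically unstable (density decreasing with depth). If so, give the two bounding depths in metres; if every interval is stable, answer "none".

79–118 m

Evaluate Δρ/ρ₀ = −αΔT + βΔS across each adjacent pair:
  79–118 m: −αΔT+βΔS = −(2.5 × 10⁻⁴)(+0.4)+(7 × 10⁻⁴)(-0.70) = -5.9 × 10⁻⁴ → UNSTABLE
  118–169 m: −αΔT+βΔS = −(2.5 × 10⁻⁴)(+1.1)+(7 × 10⁻⁴)(+0.49) = 6.8 × 10⁻⁵ → stable
  169–204 m: −αΔT+βΔS = −(2.5 × 10⁻⁴)(-1.9)+(7 × 10⁻⁴)(-0.51) = 1.2 × 10⁻⁴ → stable
  204–207 m: −αΔT+βΔS = −(2.5 × 10⁻⁴)(-2.6)+(7 × 10⁻⁴)(+0.98) = 1.3 × 10⁻³ → stable
The 79–118 m interval has Δρ < 0: lighter water underlies denser water.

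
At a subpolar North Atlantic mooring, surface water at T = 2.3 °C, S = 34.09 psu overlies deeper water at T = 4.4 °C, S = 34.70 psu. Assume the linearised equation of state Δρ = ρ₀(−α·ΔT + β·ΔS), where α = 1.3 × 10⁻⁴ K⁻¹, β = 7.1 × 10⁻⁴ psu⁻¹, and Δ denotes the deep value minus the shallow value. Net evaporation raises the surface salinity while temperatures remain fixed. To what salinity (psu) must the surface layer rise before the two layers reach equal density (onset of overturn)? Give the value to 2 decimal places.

34.32 psu

Neutral buoyancy requires −α(T_deep − T_surf) + β(S_deep − S_surf′) = 0.
S_surf′ = S_deep − (α/β)·ΔT = 34.70 − (1.3 × 10⁻⁴/7.1 × 10⁻⁴)·(+2.1) = 34.3155 psu.
Increase required: 34.3155 − 34.09 = 0.2255 psu.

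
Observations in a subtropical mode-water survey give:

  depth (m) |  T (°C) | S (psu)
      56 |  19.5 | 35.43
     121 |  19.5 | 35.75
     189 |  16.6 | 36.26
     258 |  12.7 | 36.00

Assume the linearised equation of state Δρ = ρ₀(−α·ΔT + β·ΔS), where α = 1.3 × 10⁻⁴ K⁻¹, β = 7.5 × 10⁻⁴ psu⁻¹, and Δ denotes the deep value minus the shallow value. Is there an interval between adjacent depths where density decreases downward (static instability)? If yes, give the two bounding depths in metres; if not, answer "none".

none

Evaluate Δρ/ρ₀ = −αΔT + βΔS across each adjacent pair:
  56–121 m: −αΔT+βΔS = −(1.3 × 10⁻⁴)(+0.0)+(7.5 × 10⁻⁴)(+0.32) = 2.4 × 10⁻⁴ → stable
  121–189 m: −αΔT+βΔS = −(1.3 × 10⁻⁴)(-2.9)+(7.5 × 10⁻⁴)(+0.51) = 7.6 × 10⁻⁴ → stable
  189–258 m: −αΔT+βΔS = −(1.3 × 10⁻⁴)(-3.9)+(7.5 × 10⁻⁴)(-0.26) = 3.1 × 10⁻⁴ → stable
Every interval has Δρ > 0: the column is stably stratified throughout.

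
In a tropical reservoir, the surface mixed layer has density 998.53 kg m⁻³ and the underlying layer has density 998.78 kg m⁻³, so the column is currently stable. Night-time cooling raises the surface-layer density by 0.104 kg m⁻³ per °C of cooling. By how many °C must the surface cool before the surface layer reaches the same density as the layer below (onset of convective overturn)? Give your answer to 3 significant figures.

Density deficit of the surface layer: 998.78 − 998.53 = 0.25 kg m⁻³.
Required change = 0.25 / 0.104 = 2.40 °C.

2.40 °C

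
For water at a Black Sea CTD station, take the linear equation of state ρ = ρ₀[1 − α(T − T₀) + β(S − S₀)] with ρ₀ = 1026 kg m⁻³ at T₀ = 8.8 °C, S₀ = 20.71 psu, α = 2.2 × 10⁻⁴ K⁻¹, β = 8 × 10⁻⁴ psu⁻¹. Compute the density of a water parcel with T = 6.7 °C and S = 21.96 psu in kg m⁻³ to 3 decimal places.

T − T₀ = -2.1 K, S − S₀ = +1.25 psu.
Bracket = 1 − α·(-2.1) + β·(+1.25) = 1 + (1.462 × 10⁻³) = 1.0014620.
ρ = 1026 × 1.0014620 = 1027.500 kg m⁻³.

1027.500 kg m⁻³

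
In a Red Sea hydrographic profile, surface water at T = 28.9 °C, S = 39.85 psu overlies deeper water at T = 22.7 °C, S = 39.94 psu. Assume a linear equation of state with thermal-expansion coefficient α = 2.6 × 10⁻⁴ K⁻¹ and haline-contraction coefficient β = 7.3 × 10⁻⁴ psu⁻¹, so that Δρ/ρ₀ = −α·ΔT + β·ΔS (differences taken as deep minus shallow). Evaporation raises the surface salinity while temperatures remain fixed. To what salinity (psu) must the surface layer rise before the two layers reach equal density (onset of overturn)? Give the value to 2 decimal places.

42.15 psu

Neutral buoyancy requires −α(T_deep − T_surf) + β(S_deep − S_surf′) = 0.
S_surf′ = S_deep − (α/β)·ΔT = 39.94 − (2.6 × 10⁻⁴/7.3 × 10⁻⁴)·(-6.2) = 42.1482 psu.
Increase required: 42.1482 − 39.85 = 2.2982 psu.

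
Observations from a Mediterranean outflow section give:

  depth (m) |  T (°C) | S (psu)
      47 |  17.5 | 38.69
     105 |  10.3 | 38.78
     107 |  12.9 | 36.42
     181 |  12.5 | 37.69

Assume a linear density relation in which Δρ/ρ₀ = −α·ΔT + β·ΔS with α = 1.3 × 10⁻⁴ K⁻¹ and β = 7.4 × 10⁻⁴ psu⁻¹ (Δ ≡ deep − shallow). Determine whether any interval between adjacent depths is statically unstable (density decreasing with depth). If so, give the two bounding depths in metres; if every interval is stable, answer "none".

Evaluate Δρ/ρ₀ = −αΔT + βΔS across each adjacent pair:
  47–105 m: −αΔT+βΔS = −(1.3 × 10⁻⁴)(-7.2)+(7.4 × 10⁻⁴)(+0.09) = 1.0 × 10⁻³ → stable
  105–107 m: −αΔT+βΔS = −(1.3 × 10⁻⁴)(+2.6)+(7.4 × 10⁻⁴)(-2.36) = -2.1 × 10⁻³ → UNSTABLE
  107–181 m: −αΔT+βΔS = −(1.3 × 10⁻⁴)(-0.4)+(7.4 × 10⁻⁴)(+1.27) = 9.9 × 10⁻⁴ → stable
The 105–107 m interval has Δρ < 0: lighter water underlies denser water.

105–107 m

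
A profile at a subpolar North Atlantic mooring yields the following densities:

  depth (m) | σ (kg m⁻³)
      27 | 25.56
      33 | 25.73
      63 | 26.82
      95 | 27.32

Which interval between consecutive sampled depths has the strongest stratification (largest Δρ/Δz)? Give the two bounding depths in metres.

Compute the density gradient over each adjacent pair:
  27–33 m: Δρ/Δz = 0.17/6 = 0.028 kg m⁻⁴
  33–63 m: Δρ/Δz = 1.09/30 = 0.036 kg m⁻⁴
  63–95 m: Δρ/Δz = 0.50/32 = 0.016 kg m⁻⁴
The largest gradient is in the 33–63 m interval — the pycnocline.

33–63 m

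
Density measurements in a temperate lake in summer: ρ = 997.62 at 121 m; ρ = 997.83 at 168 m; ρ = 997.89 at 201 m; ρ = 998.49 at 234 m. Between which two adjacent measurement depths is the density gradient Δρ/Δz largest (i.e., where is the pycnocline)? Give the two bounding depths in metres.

Compute the density gradient over each adjacent pair:
  121–168 m: Δρ/Δz = 0.21/47 = 4.5 × 10⁻³ kg m⁻⁴
  168–201 m: Δρ/Δz = 0.06/33 = 1.8 × 10⁻³ kg m⁻⁴
  201–234 m: Δρ/Δz = 0.60/33 = 0.018 kg m⁻⁴
The largest gradient is in the 201–234 m interval — the pycnocline.

201–234 m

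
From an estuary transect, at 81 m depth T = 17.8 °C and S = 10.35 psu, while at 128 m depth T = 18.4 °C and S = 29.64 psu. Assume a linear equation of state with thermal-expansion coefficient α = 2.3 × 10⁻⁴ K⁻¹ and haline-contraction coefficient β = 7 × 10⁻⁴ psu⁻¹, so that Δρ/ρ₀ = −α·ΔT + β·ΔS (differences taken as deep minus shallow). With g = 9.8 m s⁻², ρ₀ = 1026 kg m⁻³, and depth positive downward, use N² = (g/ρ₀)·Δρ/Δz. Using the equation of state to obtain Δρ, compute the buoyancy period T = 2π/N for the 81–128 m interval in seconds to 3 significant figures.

ΔT = +0.6 K, ΔS = +19.29 psu (deep − shallow).
Δρ/ρ₀ = −αΔT + βΔS = -1.38 × 10⁻⁴ + 0.013503 = 0.013365, so Δρ ≈ 13.71 kg m⁻³.
N² = (g/ρ₀)·Δρ/Δz = g·(Δρ/ρ₀)/Δz = 9.8 × 0.013365 / 47 = 2.7867 × 10⁻³ s⁻².
N = √(2.7867 × 10⁻³) = 0.052789 rad s⁻¹ → T = 2π/N = 119.02 s ≈ 119 s.

119 s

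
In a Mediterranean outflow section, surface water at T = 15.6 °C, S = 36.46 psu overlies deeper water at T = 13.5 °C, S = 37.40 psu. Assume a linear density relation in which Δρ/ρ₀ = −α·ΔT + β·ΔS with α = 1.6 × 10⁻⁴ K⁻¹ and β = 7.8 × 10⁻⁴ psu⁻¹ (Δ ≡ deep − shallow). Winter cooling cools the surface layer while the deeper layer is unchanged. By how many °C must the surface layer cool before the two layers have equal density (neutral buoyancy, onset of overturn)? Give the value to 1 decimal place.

6.7 °C

Neutral buoyancy requires Δρ = 0, i.e. −α(T_deep − T_surf′) + β(S_deep − S_surf) = 0.
T_surf′ = T_deep − (β/α)·ΔS = 13.5 − (7.8 × 10⁻⁴/1.6 × 10⁻⁴)·(+0.94) = 8.918 °C.
Cooling required: 15.6 − (8.918) = 6.682 °C.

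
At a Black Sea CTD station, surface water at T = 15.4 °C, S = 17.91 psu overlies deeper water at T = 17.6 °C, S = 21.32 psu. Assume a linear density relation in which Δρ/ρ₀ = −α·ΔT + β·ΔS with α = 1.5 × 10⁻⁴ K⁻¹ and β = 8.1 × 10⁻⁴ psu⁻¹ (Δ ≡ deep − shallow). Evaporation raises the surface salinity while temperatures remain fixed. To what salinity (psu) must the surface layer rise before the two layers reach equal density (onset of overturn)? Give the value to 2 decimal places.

Neutral buoyancy requires −α(T_deep − T_surf) + β(S_deep − S_surf′) = 0.
S_surf′ = S_deep − (α/β)·ΔT = 21.32 − (1.5 × 10⁻⁴/8.1 × 10⁻⁴)·(+2.2) = 20.9126 psu.
Increase required: 20.9126 − 17.91 = 3.0026 psu.

20.91 psu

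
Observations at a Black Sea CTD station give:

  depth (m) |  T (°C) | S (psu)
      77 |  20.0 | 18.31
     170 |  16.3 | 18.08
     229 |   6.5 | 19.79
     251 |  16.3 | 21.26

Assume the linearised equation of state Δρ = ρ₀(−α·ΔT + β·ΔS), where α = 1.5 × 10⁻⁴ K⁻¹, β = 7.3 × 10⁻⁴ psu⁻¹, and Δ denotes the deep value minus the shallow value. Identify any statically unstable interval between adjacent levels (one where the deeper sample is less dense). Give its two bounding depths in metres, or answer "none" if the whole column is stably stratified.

229–251 m

Evaluate Δρ/ρ₀ = −αΔT + βΔS across each adjacent pair:
  77–170 m: −αΔT+βΔS = −(1.5 × 10⁻⁴)(-3.7)+(7.3 × 10⁻⁴)(-0.23) = 3.9 × 10⁻⁴ → stable
  170–229 m: −αΔT+βΔS = −(1.5 × 10⁻⁴)(-9.8)+(7.3 × 10⁻⁴)(+1.71) = 2.7 × 10⁻³ → stable
  229–251 m: −αΔT+βΔS = −(1.5 × 10⁻⁴)(+9.8)+(7.3 × 10⁻⁴)(+1.47) = -4.0 × 10⁻⁴ → UNSTABLE
The 229–251 m interval has Δρ < 0: lighter water underlies denser water.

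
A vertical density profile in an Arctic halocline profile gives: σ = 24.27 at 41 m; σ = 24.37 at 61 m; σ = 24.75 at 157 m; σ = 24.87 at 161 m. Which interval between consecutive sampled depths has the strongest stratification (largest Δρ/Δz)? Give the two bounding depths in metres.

Compute the density gradient over each adjacent pair:
  41–61 m: Δρ/Δz = 0.10/20 = 5.0 × 10⁻³ kg m⁻⁴
  61–157 m: Δρ/Δz = 0.38/96 = 4.0 × 10⁻³ kg m⁻⁴
  157–161 m: Δρ/Δz = 0.12/4 = 0.030 kg m⁻⁴
The largest gradient is in the 157–161 m interval — the pycnocline.

157–161 m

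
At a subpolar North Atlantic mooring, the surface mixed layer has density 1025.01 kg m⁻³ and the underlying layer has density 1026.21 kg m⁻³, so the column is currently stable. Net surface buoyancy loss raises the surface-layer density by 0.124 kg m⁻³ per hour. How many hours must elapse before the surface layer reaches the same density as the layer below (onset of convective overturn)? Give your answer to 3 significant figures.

Density deficit of the surface layer: 1026.21 − 1025.01 = 1.2 kg m⁻³.
Required change = 1.2 / 0.124 = 9.68 hours.

9.68 hours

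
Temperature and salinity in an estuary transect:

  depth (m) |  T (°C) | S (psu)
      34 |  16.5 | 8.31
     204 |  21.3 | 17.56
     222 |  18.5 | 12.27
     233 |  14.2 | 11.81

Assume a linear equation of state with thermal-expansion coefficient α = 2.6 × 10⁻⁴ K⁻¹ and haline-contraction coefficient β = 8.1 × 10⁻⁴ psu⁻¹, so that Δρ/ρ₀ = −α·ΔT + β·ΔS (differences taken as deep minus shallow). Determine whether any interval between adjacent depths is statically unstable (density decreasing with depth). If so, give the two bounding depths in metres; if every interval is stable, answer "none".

Evaluate Δρ/ρ₀ = −αΔT + βΔS across each adjacent pair:
  34–204 m: −αΔT+βΔS = −(2.6 × 10⁻⁴)(+4.8)+(8.1 × 10⁻⁴)(+9.25) = 6.2 × 10⁻³ → stable
  204–222 m: −αΔT+βΔS = −(2.6 × 10⁻⁴)(-2.8)+(8.1 × 10⁻⁴)(-5.29) = -3.6 × 10⁻³ → UNSTABLE
  222–233 m: −αΔT+βΔS = −(2.6 × 10⁻⁴)(-4.3)+(8.1 × 10⁻⁴)(-0.46) = 7.5 × 10⁻⁴ → stable
The 204–222 m interval has Δρ < 0: lighter water underlies denser water.

204–222 m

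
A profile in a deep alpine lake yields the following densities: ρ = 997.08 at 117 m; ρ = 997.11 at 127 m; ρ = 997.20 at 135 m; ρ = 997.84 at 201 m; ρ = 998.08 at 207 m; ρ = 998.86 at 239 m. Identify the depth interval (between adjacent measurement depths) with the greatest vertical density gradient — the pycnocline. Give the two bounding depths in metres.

Compute the density gradient over each adjacent pair:
  117–127 m: Δρ/Δz = 0.03/10 = 3.0 × 10⁻³ kg m⁻⁴
  127–135 m: Δρ/Δz = 0.09/8 = 0.011 kg m⁻⁴
  135–201 m: Δρ/Δz = 0.64/66 = 9.7 × 10⁻³ kg m⁻⁴
  201–207 m: Δρ/Δz = 0.24/6 = 0.040 kg m⁻⁴
  207–239 m: Δρ/Δz = 0.78/32 = 0.024 kg m⁻⁴
The largest gradient is in the 201–207 m interval — the pycnocline.

201–207 m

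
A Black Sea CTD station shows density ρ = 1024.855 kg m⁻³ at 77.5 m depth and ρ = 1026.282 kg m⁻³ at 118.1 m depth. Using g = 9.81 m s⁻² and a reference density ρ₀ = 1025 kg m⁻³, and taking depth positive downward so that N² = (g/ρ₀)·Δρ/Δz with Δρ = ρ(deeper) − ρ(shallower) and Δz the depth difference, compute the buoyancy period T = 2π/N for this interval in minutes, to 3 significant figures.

5.71 min

Δρ = 1026.282 − 1024.855 = 1.427 kg m⁻³ over Δz = 118.1 − 77.5 = 40.6 m.
N² = (9.81/1025) × (1.427/40.6) = 3.3639 × 10⁻⁴ s⁻².
N = √(3.3639 × 10⁻⁴) = 0.018341 rad s⁻¹, so T = 2π/N = 342.58 s = 5.7097 min ≈ 5.71 min.
N² > 0, so the interval is statically stable.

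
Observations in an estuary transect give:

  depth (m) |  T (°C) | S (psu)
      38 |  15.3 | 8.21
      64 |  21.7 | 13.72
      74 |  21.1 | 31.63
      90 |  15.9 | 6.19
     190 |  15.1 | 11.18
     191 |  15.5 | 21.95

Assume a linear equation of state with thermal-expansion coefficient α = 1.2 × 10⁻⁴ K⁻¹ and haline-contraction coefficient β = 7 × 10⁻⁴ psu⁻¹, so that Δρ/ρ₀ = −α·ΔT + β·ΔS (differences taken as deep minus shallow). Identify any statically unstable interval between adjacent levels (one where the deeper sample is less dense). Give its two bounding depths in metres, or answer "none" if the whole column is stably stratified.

74–90 m

Evaluate Δρ/ρ₀ = −αΔT + βΔS across each adjacent pair:
  38–64 m: −αΔT+βΔS = −(1.2 × 10⁻⁴)(+6.4)+(7 × 10⁻⁴)(+5.51) = 3.1 × 10⁻³ → stable
  64–74 m: −αΔT+βΔS = −(1.2 × 10⁻⁴)(-0.6)+(7 × 10⁻⁴)(+17.91) = 0.013 → stable
  74–90 m: −αΔT+βΔS = −(1.2 × 10⁻⁴)(-5.2)+(7 × 10⁻⁴)(-25.44) = -0.017 → UNSTABLE
  90–190 m: −αΔT+βΔS = −(1.2 × 10⁻⁴)(-0.8)+(7 × 10⁻⁴)(+4.99) = 3.6 × 10⁻³ → stable
  190–191 m: −αΔT+βΔS = −(1.2 × 10⁻⁴)(+0.4)+(7 × 10⁻⁴)(+10.77) = 7.5 × 10⁻³ → stable
The 74–90 m interval has Δρ < 0: lighter water underlies denser water.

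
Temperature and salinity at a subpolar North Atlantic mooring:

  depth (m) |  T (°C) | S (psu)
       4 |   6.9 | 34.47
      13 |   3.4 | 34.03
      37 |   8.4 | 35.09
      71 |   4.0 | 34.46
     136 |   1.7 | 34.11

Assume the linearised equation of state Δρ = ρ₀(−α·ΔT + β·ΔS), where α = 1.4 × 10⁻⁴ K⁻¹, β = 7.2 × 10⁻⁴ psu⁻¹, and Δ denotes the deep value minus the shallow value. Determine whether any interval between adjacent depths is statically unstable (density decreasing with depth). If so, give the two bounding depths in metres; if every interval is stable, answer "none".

Evaluate Δρ/ρ₀ = −αΔT + βΔS across each adjacent pair:
  4–13 m: −αΔT+βΔS = −(1.4 × 10⁻⁴)(-3.5)+(7.2 × 10⁻⁴)(-0.44) = 1.7 × 10⁻⁴ → stable
  13–37 m: −αΔT+βΔS = −(1.4 × 10⁻⁴)(+5.0)+(7.2 × 10⁻⁴)(+1.06) = 6.3 × 10⁻⁵ → stable
  37–71 m: −αΔT+βΔS = −(1.4 × 10⁻⁴)(-4.4)+(7.2 × 10⁻⁴)(-0.63) = 1.6 × 10⁻⁴ → stable
  71–136 m: −αΔT+βΔS = −(1.4 × 10⁻⁴)(-2.3)+(7.2 × 10⁻⁴)(-0.35) = 7.0 × 10⁻⁵ → stable
Every interval has Δρ > 0: the column is stably stratified throughout.

none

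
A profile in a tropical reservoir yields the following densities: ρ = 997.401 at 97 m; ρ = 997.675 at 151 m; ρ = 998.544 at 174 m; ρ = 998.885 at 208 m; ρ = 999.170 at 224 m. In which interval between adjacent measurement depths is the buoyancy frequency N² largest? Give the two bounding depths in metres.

Compute the density gradient over each adjacent pair:
  97–151 m: Δρ/Δz = 0.274/54 = 5.1 × 10⁻³ kg m⁻⁴
  151–174 m: Δρ/Δz = 0.869/23 = 0.038 kg m⁻⁴
  174–208 m: Δρ/Δz = 0.341/34 = 0.010 kg m⁻⁴
  208–224 m: Δρ/Δz = 0.285/16 = 0.018 kg m⁻⁴
The largest gradient is in the 151–174 m interval — the pycnocline.

151–174 m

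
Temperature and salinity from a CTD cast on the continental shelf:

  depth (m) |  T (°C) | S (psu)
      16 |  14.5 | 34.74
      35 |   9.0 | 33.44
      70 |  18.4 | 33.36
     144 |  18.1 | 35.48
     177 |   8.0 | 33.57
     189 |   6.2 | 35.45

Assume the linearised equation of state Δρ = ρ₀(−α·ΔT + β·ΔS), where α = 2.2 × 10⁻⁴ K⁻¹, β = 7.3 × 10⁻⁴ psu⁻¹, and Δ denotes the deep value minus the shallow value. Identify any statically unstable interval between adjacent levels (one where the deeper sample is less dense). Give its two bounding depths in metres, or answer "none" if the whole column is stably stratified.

35–70 m

Evaluate Δρ/ρ₀ = −αΔT + βΔS across each adjacent pair:
  16–35 m: −αΔT+βΔS = −(2.2 × 10⁻⁴)(-5.5)+(7.3 × 10⁻⁴)(-1.30) = 2.6 × 10⁻⁴ → stable
  35–70 m: −αΔT+βΔS = −(2.2 × 10⁻⁴)(+9.4)+(7.3 × 10⁻⁴)(-0.08) = -2.1 × 10⁻³ → UNSTABLE
  70–144 m: −αΔT+βΔS = −(2.2 × 10⁻⁴)(-0.3)+(7.3 × 10⁻⁴)(+2.12) = 1.6 × 10⁻³ → stable
  144–177 m: −αΔT+βΔS = −(2.2 × 10⁻⁴)(-10.1)+(7.3 × 10⁻⁴)(-1.91) = 8.3 × 10⁻⁴ → stable
  177–189 m: −αΔT+βΔS = −(2.2 × 10⁻⁴)(-1.8)+(7.3 × 10⁻⁴)(+1.88) = 1.8 × 10⁻³ → stable
The 35–70 m interval has Δρ < 0: lighter water underlies denser water.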